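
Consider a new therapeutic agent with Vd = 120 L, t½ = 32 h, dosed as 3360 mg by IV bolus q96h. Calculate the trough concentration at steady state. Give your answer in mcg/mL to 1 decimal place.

4.0 mcg/mL

τ = 96 h = 3 half-lives, so f = (1/2)^3 = 0.125.
Accumulation ratio R = 1/(1 − f) = 1/0.875 = 8/7.
Single-dose peak C₀ = D/Vd = 3360/120 = 28 mcg/mL.
Steady-state peak Cmax,ss = C₀·R = 28 × 8/7 ≈ 32.000 mcg/mL.
Steady-state trough Cmin,ss = Cmax,ss·f ≈ 32.000 × 0.125 ≈ 4.000 mcg/mL.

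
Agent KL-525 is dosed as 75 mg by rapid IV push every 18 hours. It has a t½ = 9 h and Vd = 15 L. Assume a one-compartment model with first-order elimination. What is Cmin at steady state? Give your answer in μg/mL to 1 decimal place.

The dosing interval is 2 half-lives, so f = 2^(−2) = 0.25.
Accumulation ratio R = 1/(1 − f) = 1/0.75 = 4/3.
Single-dose peak C₀ = D/Vd = 75/15 = 5 μg/mL.
Steady-state peak Cmax,ss = C₀·R = 5 × 4/3 ≈ 6.667 μg/mL.
Steady-state trough Cmin,ss = Cmax,ss·f ≈ 6.667 × 0.25 ≈ 1.667 μg/mL.

1.7 μg/mL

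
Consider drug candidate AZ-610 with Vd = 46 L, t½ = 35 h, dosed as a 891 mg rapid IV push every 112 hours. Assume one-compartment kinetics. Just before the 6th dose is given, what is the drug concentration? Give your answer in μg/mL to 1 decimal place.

2.4 μg/mL

f = (1/2)^(τ/t½) = (1/2)^(112/35) ≈ 0.1088.
C₀ = D/Vd = 891/46 ≈ 19.370 μg/mL.
Before the 6th dose, 5 doses have been given. Superposition: Cmin = C₀·(f + f² + … + f^5).
≈ 19.370 × (0.1088 + 0.0118 + 0.0013 + 0.0001 + 0.0000) ≈ 19.370 × 0.1220 ≈ 2.363 μg/mL.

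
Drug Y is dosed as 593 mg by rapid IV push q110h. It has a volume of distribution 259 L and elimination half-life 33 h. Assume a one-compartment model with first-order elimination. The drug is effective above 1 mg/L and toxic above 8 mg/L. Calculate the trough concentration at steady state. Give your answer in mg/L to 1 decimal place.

0.3 mg/L

Over one 110-h interval, 110/33 ≈ 3.3333 half-lives elapse, leaving f ≈ 0.0992 of each dose.
Each bolus raises the concentration by D/Vd = 593/259 ≈ 2.290 mg/L.
Steady-state trough Cmin,ss = C₀·f/(1−f) ≈ 2.290 × 0.0992/0.9008 ≈ 0.252 mg/L.
Trough 0.3 mg/L vs MEC 1 mg/L: subtherapeutic.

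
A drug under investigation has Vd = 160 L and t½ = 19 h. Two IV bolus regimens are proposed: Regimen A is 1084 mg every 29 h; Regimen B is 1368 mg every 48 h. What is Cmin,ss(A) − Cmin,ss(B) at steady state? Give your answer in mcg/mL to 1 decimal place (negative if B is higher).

Regimen A: f = (1/2)^(29/19) ≈ 0.3472; Cmin,ss = (1084/160)·f/(1−f) ≈ 3.603 mcg/mL.
Regimen B: f = (1/2)^(48/19) ≈ 0.1736; Cmin,ss = (1368/160)·f/(1−f) ≈ 1.796 mcg/mL.
Difference ≈ 3.603 − 1.796 ≈ 1.807 mcg/mL.

1.8 mcg/mL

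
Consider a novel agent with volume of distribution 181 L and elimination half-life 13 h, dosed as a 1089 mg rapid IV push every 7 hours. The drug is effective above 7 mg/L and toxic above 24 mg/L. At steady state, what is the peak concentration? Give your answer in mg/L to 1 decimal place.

19.3 mg/L

τ/t½ = 7/13 ≈ 0.53846, so fraction remaining f = (1/2)^(7/13) ≈ 0.6885.
At steady state, accumulation factor R = 1/(1 − e^(−kτ)) ≈ 3.2103.
Each bolus raises the concentration by D/Vd = 1089/181 ≈ 6.017 mg/L.
Steady-state peak Cmax,ss = C₀·R ≈ 6.017 × 3.2103 ≈ 19.316 mg/L.
Peak 19.3 mg/L vs MTC 24 mg/L: below toxic threshold.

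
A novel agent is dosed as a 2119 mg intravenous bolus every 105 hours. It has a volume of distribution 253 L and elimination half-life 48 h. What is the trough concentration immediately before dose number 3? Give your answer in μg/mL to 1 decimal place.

f = (1/2)^(τ/t½) = (1/2)^(105/48) ≈ 0.2195.
C₀ = D/Vd = 2119/253 ≈ 8.375 μg/mL.
Before the 3rd dose, 2 doses have been given. Superposition: Cmin = C₀·(f + f²).
≈ 8.375 × (0.2195 + 0.0482) ≈ 8.375 × 0.2677 ≈ 2.242 μg/mL.

2.2 μg/mL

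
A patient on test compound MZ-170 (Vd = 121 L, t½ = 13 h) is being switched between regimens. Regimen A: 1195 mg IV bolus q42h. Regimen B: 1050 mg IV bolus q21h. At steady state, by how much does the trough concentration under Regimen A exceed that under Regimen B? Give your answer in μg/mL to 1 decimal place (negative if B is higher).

Regimen A: f = (1/2)^(42/13) ≈ 0.1065; Cmin,ss = (1195/121)·f/(1−f) ≈ 1.177 μg/mL.
Regimen B: f = (1/2)^(21/13) ≈ 0.3264; Cmin,ss = (1050/121)·f/(1−f) ≈ 4.205 μg/mL.
Difference ≈ 1.177 − 4.205 ≈ -3.028 μg/mL.

-3.0 μg/mL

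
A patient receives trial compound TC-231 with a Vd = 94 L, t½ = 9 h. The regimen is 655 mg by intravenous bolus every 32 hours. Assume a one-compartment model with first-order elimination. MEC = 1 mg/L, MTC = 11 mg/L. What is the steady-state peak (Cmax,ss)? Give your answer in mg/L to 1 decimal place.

τ/t½ = 32/9 ≈ 3.5556, so fraction remaining f = (1/2)^(32/9) ≈ 0.0850.
At steady state, accumulation factor R = 1/(1 − e^(−kτ)) ≈ 1.0929.
Each bolus raises the concentration by D/Vd = 655/94 ≈ 6.968 mg/L.
Steady-state peak Cmax,ss = C₀·R ≈ 6.968 × 1.0929 ≈ 7.615 mg/L.
Peak 7.6 mg/L vs MTC 11 mg/L: below toxic threshold.

7.6 mg/L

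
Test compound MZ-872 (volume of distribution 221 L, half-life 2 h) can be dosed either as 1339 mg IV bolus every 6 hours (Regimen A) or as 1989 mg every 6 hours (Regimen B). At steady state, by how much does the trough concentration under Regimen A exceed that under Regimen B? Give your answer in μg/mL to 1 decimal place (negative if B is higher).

-0.4 μg/mL

Regimen A: f = (1/2)^(6/2) ≈ 0.1250; Cmin,ss = (1339/221)·f/(1−f) ≈ 0.866 μg/mL.
Regimen B: f = (1/2)^(6/2) ≈ 0.1250; Cmin,ss = (1989/221)·f/(1−f) ≈ 1.286 μg/mL.
Difference ≈ 0.866 − 1.286 ≈ -0.420 μg/mL.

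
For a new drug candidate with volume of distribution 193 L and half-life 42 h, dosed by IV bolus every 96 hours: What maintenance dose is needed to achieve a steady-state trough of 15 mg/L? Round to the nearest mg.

τ/t½ = 96/42 ≈ 2.2857, so f = (1/2)^(96/42) ≈ 0.205084.
Cmin,ss = (D/Vd)·f/(1−f), so D = Cmin,ss·Vd·(1−f)/f.
D = 15 × 193 × (1−f)/f ≈ 15 × 193 × 3.87605 ≈ 11221.16 mg.

11221 mg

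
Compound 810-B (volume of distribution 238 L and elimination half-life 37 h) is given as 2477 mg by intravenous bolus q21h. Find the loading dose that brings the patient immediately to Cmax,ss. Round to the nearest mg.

7616 mg

f = (1/2)^(21/37) ≈ 0.674753; accumulation ratio R = 1/(1−f) ≈ 3.07459.
Loading dose to hit Cmax,ss on first dose: D_load = D_maint·R ≈ 2477 × 3.07459 ≈ 7615.76 mg.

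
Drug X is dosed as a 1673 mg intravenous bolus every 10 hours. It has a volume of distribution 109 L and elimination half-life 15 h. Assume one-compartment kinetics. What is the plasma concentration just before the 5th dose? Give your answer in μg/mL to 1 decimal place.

f = (1/2)^(τ/t½) = (1/2)^(10/15) ≈ 0.6300.
C₀ = D/Vd = 1673/109 ≈ 15.349 μg/mL.
Before the 5th dose, 4 doses have been given. Superposition: Cmin = C₀·(f + f² + … + f^4).
≈ 15.349 × (0.6300 + 0.3969 + 0.2500 + 0.1575) ≈ 15.349 × 1.4344 ≈ 22.017 μg/mL.

22.0 μg/mL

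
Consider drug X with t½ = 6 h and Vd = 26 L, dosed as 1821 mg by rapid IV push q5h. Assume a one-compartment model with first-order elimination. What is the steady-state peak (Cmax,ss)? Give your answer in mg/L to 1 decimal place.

k = ln2/t½ = ln2/6 ≈ 0.115525 h⁻¹; fraction remaining f = e^(−kτ) = e^(−0.115525×5) ≈ 0.5612.
At steady state, accumulation factor R = 1/(1 − e^(−kτ)) ≈ 2.2789.
Single-dose peak C₀ = D/Vd = 1821/26 ≈ 70.038 mg/L.
Steady-state peak Cmax,ss = C₀·R ≈ 70.038 × 2.2789 ≈ 159.610 mg/L.

159.6 mg/L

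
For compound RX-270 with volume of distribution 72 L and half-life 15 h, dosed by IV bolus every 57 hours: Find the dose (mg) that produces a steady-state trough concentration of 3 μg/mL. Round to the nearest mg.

2793 mg

τ/t½ = 57/15 ≈ 3.8, so f = (1/2)^(57/15) ≈ 0.071794.
Cmin,ss = (D/Vd)·f/(1−f), so D = Cmin,ss·Vd·(1−f)/f.
D = 3 × 72 × (1−f)/f ≈ 3 × 72 × 12.92874 ≈ 2792.61 mg.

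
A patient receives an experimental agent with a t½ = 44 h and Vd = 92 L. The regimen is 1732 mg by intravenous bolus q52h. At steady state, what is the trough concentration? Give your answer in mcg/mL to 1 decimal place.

τ/t½ = 52/44 ≈ 1.1818, so fraction remaining f = (1/2)^(52/44) ≈ 0.4408.
At steady state, accumulation factor R = 1/(1 − e^(−kτ)) ≈ 1.7883.
Single-dose peak C₀ = D/Vd = 1732/92 ≈ 18.826 mcg/mL.
Cmax,ss = C₀/(1 − f) ≈ 18.826/0.5592 ≈ 33.666 mcg/mL.
Steady-state trough Cmin,ss = Cmax,ss·f ≈ 33.666 × 0.4408 ≈ 14.840 mcg/mL.

14.8 mcg/mL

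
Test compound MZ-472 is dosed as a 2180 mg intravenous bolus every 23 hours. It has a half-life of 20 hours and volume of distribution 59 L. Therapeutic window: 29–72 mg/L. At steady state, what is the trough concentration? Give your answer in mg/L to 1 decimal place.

30.3 mg/L

k = ln2/t½ = ln2/20 ≈ 0.034657 h⁻¹; fraction remaining f = e^(−kτ) = e^(−0.034657×23) ≈ 0.4506.
Accumulation ratio R = 1/(1 − f) ≈ 1/0.5494 ≈ 1.8202.
Single-dose peak C₀ = D/Vd = 2180/59 ≈ 36.949 mg/L.
Steady-state peak Cmax,ss = C₀·R ≈ 36.949 × 1.8202 ≈ 67.255 mg/L.
Steady-state trough Cmin,ss = Cmax,ss·f ≈ 67.255 × 0.4506 ≈ 30.305 mg/L.
Trough 30.3 mg/L vs MEC 29 mg/L: adequate.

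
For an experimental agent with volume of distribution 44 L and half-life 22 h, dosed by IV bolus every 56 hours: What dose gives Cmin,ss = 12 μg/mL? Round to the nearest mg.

τ/t½ = 56/22 ≈ 2.5455, so f = (1/2)^(56/22) ≈ 0.171294.
Cmin,ss = (D/Vd)·f/(1−f), so D = Cmin,ss·Vd·(1−f)/f.
D = 12 × 44 × (1−f)/f ≈ 12 × 44 × 4.83792 ≈ 2554.42 mg.

2554 mg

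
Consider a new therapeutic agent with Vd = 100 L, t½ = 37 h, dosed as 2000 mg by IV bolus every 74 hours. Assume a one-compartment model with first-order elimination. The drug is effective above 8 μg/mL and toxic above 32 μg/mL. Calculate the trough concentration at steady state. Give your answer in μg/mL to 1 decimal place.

The dosing interval is 2 half-lives, so f = 2^(−2) = 0.25.
Accumulation ratio R = 1/(1 − f) = 1/0.75 = 4/3.
Single-dose peak C₀ = D/Vd = 2000/100 = 20 μg/mL.
Steady-state peak Cmax,ss = C₀·R = 20 × 4/3 ≈ 26.667 μg/mL.
Steady-state trough Cmin,ss = Cmax,ss·f ≈ 26.667 × 0.25 ≈ 6.667 μg/mL.
Trough 6.7 μg/mL vs MEC 8 μg/mL: subtherapeutic.

6.7 μg/mL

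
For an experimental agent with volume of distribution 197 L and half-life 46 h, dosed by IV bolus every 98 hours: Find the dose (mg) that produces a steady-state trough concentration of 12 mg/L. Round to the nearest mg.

7987 mg

τ/t½ = 98/46 ≈ 2.1304, so f = (1/2)^(98/46) ≈ 0.228389.
Cmin,ss = (D/Vd)·f/(1−f), so D = Cmin,ss·Vd·(1−f)/f.
D = 12 × 197 × (1−f)/f ≈ 12 × 197 × 3.37849 ≈ 7986.75 mg.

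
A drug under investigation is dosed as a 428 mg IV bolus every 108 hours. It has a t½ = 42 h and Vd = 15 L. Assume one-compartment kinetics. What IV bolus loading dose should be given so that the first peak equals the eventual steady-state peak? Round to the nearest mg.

515 mg

f = (1/2)^(108/42) ≈ 0.168238; accumulation ratio R = 1/(1−f) ≈ 1.20227.
Loading dose to hit Cmax,ss on first dose: D_load = D_maint·R ≈ 428 × 1.20227 ≈ 514.57 mg.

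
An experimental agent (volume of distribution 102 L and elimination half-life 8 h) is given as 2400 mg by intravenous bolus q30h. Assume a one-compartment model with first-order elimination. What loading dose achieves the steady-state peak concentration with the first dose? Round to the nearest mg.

2593 mg

f = (1/2)^(30/8) ≈ 0.074325; accumulation ratio R = 1/(1−f) ≈ 1.08029.
Loading dose to hit Cmax,ss on first dose: D_load = D_maint·R ≈ 2400 × 1.08029 ≈ 2592.70 mg.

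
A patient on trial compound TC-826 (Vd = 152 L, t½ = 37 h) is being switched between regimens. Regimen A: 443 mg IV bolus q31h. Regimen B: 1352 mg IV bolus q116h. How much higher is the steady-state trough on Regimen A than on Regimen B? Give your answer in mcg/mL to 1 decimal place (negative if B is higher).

2.6 mcg/mL

Regimen A: f = (1/2)^(31/37) ≈ 0.5595; Cmin,ss = (443/152)·f/(1−f) ≈ 3.702 mcg/mL.
Regimen B: f = (1/2)^(116/37) ≈ 0.1138; Cmin,ss = (1352/152)·f/(1−f) ≈ 1.142 mcg/mL.
Difference ≈ 3.702 − 1.142 ≈ 2.560 mcg/mL.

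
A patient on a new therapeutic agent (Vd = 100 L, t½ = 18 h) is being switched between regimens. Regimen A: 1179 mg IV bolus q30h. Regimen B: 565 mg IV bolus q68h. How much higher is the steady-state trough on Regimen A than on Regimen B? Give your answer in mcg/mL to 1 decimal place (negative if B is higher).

Regimen A: f = (1/2)^(30/18) ≈ 0.3150; Cmin,ss = (1179/100)·f/(1−f) ≈ 5.422 mcg/mL.
Regimen B: f = (1/2)^(68/18) ≈ 0.0729; Cmin,ss = (565/100)·f/(1−f) ≈ 0.444 mcg/mL.
Difference ≈ 5.422 − 0.444 ≈ 4.978 mcg/mL.

5.0 mcg/mL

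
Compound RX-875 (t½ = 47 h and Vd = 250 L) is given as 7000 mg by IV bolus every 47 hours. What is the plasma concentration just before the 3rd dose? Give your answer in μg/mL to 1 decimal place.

21.0 μg/mL

f = (1/2)^(τ/t½) = (1/2)^(47/47) ≈ 0.5000.
C₀ = D/Vd = 7000/250 ≈ 28.000 μg/mL.
Before the 3rd dose, 2 doses have been given. Superposition: Cmin = C₀·(f + f²).
≈ 28.000 × (0.5000 + 0.2500) ≈ 28.000 × 0.7500 ≈ 21.000 μg/mL.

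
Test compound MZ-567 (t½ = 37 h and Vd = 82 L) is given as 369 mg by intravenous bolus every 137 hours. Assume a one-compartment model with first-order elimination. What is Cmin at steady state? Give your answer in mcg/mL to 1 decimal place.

k = ln2/t½ = ln2/37 ≈ 0.018734 h⁻¹; fraction remaining f = e^(−kτ) = e^(−0.018734×137) ≈ 0.0768.
Single-dose peak C₀ = D/Vd = 369/82 ≈ 4.500 mcg/mL.
Steady-state trough Cmin,ss = C₀·f/(1−f) ≈ 4.500 × 0.0768/0.9232 ≈ 0.374 mcg/mL.

0.4 mcg/mL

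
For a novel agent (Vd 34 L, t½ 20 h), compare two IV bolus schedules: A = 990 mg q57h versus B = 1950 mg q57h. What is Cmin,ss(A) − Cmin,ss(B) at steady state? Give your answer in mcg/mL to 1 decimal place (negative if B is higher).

-4.5 mcg/mL

Regimen A: f = (1/2)^(57/20) ≈ 0.1387; Cmin,ss = (990/34)·f/(1−f) ≈ 4.689 mcg/mL.
Regimen B: f = (1/2)^(57/20) ≈ 0.1387; Cmin,ss = (1950/34)·f/(1−f) ≈ 9.236 mcg/mL.
Difference ≈ 4.689 − 9.236 ≈ -4.547 mcg/mL.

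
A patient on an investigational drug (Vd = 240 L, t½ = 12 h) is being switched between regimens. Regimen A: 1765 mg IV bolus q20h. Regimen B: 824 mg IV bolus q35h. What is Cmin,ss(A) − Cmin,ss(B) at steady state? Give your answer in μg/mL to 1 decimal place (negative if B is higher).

Regimen A: f = (1/2)^(20/12) ≈ 0.3150; Cmin,ss = (1765/240)·f/(1−f) ≈ 3.382 μg/mL.
Regimen B: f = (1/2)^(35/12) ≈ 0.1324; Cmin,ss = (824/240)·f/(1−f) ≈ 0.524 μg/mL.
Difference ≈ 3.382 − 0.524 ≈ 2.858 μg/mL.

2.9 μg/mL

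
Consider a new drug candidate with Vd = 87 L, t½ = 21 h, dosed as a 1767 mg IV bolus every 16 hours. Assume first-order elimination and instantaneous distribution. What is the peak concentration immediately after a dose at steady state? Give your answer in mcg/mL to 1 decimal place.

49.5 mcg/mL

k = ln2/t½ = ln2/21 ≈ 0.033007 h⁻¹; fraction remaining f = e^(−kτ) = e^(−0.033007×16) ≈ 0.5897.
At steady state, accumulation factor R = 1/(1 − e^(−kτ)) ≈ 2.4372.
Single-dose peak C₀ = D/Vd = 1767/87 ≈ 20.310 mcg/mL.
Steady-state peak Cmax,ss = C₀·R ≈ 20.310 × 2.4372 ≈ 49.500 mcg/mL.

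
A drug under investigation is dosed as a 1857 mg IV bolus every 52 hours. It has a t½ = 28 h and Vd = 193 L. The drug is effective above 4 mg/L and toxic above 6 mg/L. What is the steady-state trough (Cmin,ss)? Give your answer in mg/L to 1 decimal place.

k = ln2/t½ = ln2/28 ≈ 0.024755 h⁻¹; fraction remaining f = e^(−kτ) = e^(−0.024755×52) ≈ 0.2760.
Single-dose peak C₀ = D/Vd = 1857/193 ≈ 9.622 mg/L.
Steady-state trough Cmin,ss = C₀·f/(1−f) ≈ 9.622 × 0.2760/0.7240 ≈ 3.668 mg/L.
Trough 3.7 mg/L vs MEC 4 mg/L: subtherapeutic.

3.7 mg/L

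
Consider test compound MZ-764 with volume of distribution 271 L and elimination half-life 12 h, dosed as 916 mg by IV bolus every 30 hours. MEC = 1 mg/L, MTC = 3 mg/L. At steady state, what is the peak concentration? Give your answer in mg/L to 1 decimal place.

τ/t½ = 30/12 ≈ 2.5, so fraction remaining f = (1/2)^(30/12) ≈ 0.1768.
Accumulation ratio R = 1/(1 − f) ≈ 1/0.8232 ≈ 1.2148.
Single-dose peak C₀ = D/Vd = 916/271 ≈ 3.380 mg/L.
Cmax,ss = C₀/(1 − f) ≈ 3.380/0.8232 ≈ 4.106 mg/L.
Peak 4.1 mg/L vs MTC 3 mg/L: exceeds toxic threshold.

4.1 mg/L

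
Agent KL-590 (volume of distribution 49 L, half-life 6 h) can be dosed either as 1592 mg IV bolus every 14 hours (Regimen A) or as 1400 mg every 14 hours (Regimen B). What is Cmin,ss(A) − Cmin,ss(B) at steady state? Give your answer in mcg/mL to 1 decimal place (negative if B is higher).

Regimen A: f = (1/2)^(14/6) ≈ 0.1984; Cmin,ss = (1592/49)·f/(1−f) ≈ 8.041 mcg/mL.
Regimen B: f = (1/2)^(14/6) ≈ 0.1984; Cmin,ss = (1400/49)·f/(1−f) ≈ 7.072 mcg/mL.
Difference ≈ 8.041 − 7.072 ≈ 0.969 mcg/mL.

1.0 mcg/mL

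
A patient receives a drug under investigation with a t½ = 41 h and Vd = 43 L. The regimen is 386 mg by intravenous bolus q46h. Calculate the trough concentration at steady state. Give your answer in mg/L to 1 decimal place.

7.6 mg/L

τ/t½ = 46/41 ≈ 1.122, so fraction remaining f = (1/2)^(46/41) ≈ 0.4595.
Each bolus raises the concentration by D/Vd = 386/43 ≈ 8.977 mg/L.
Steady-state trough Cmin,ss = C₀·f/(1−f) ≈ 8.977 × 0.4595/0.5405 ≈ 7.632 mg/L.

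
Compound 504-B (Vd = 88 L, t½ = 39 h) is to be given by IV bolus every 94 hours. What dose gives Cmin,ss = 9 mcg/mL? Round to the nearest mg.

3418 mg

τ/t½ = 94/39 ≈ 2.4103, so f = (1/2)^(94/39) ≈ 0.188122.
Cmin,ss = (D/Vd)·f/(1−f), so D = Cmin,ss·Vd·(1−f)/f.
D = 9 × 88 × (1−f)/f ≈ 9 × 88 × 4.31570 ≈ 3418.03 mg.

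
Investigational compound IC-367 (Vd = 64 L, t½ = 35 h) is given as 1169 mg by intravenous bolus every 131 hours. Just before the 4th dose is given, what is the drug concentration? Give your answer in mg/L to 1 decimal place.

f = (1/2)^(τ/t½) = (1/2)^(131/35) ≈ 0.0747.
C₀ = D/Vd = 1169/64 ≈ 18.266 mg/L.
Before the 4th dose, 3 doses have been given. Superposition: Cmin = C₀·(f + f² + … + f^3).
≈ 18.266 × (0.0747 + 0.0056 + 0.0004) ≈ 18.266 × 0.0807 ≈ 1.474 mg/L.

1.5 mg/L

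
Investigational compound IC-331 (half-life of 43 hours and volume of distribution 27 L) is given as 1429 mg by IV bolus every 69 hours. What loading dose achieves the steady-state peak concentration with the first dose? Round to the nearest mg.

2129 mg

f = (1/2)^(69/43) ≈ 0.328815; accumulation ratio R = 1/(1−f) ≈ 1.48990.
Loading dose to hit Cmax,ss on first dose: D_load = D_maint·R ≈ 1429 × 1.48990 ≈ 2129.07 mg.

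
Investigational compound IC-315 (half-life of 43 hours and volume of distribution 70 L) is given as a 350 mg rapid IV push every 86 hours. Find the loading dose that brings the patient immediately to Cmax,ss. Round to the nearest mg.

467 mg

f = (1/2)^(86/43) ≈ 0.250000; accumulation ratio R = 1/(1−f) ≈ 1.33333.
Loading dose to hit Cmax,ss on first dose: D_load = D_maint·R ≈ 350 × 1.33333 ≈ 466.67 mg.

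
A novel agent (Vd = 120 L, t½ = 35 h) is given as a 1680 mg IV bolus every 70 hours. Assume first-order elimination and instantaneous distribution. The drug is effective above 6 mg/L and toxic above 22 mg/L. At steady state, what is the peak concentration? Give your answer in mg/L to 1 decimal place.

18.7 mg/L

The dosing interval is 2 half-lives, so f = 2^(−2) = 0.25.
Accumulation ratio R = 1/(1 − f) = 1/0.75 = 4/3.
Single-dose peak C₀ = D/Vd = 1680/120 = 14 mg/L.
Steady-state peak Cmax,ss = C₀·R = 14 × 4/3 ≈ 18.667 mg/L.
Peak 18.7 mg/L vs MTC 22 mg/L: below toxic threshold.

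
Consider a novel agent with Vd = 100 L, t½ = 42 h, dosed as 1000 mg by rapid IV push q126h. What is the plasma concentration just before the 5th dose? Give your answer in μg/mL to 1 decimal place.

f = (1/2)^(τ/t½) = (1/2)^(126/42) ≈ 0.1250.
C₀ = D/Vd = 1000/100 ≈ 10.000 μg/mL.
Before the 5th dose, 4 doses have been given. Superposition: Cmin = C₀·(f + f² + … + f^4).
≈ 10.000 × (0.1250 + 0.0156 + 0.0020 + 0.0002) ≈ 10.000 × 0.1428 ≈ 1.428 μg/mL.

1.4 μg/mL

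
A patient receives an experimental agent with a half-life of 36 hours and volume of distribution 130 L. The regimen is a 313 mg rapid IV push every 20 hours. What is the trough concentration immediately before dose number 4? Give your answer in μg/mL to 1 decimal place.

f = (1/2)^(τ/t½) = (1/2)^(20/36) ≈ 0.6804.
C₀ = D/Vd = 313/130 ≈ 2.408 μg/mL.
Before the 4th dose, 3 doses have been given. Superposition: Cmin = C₀·(f + f² + … + f^3).
≈ 2.408 × (0.6804 + 0.4629 + 0.3150) ≈ 2.408 × 1.4583 ≈ 3.512 μg/mL.

3.5 μg/mL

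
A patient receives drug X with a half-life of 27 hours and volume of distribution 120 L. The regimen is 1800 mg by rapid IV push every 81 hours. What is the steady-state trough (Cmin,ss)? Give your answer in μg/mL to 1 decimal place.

2.1 μg/mL

The dosing interval is 3 half-lives, so f = 2^(−3) = 0.125.
At steady state, R = 1/(1 − 0.125) = 8/7.
Single-dose peak C₀ = D/Vd = 1800/120 = 15 μg/mL.
Steady-state peak Cmax,ss = C₀·R = 15 × 8/7 ≈ 17.143 μg/mL.
Steady-state trough Cmin,ss = Cmax,ss·f ≈ 17.143 × 0.125 ≈ 2.143 μg/mL.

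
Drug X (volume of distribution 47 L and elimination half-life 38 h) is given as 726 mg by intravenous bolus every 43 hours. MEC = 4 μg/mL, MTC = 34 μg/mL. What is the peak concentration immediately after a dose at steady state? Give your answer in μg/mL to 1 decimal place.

τ/t½ = 43/38 ≈ 1.1316, so fraction remaining f = (1/2)^(43/38) ≈ 0.4564.
At steady state, accumulation factor R = 1/(1 − e^(−kτ)) ≈ 1.8396.
Each bolus raises the concentration by D/Vd = 726/47 ≈ 15.447 μg/mL.
Steady-state peak Cmax,ss = C₀·R ≈ 15.447 × 1.8396 ≈ 28.416 μg/mL.
Peak 28.4 μg/mL vs MTC 34 μg/mL: below toxic threshold.

28.4 μg/mL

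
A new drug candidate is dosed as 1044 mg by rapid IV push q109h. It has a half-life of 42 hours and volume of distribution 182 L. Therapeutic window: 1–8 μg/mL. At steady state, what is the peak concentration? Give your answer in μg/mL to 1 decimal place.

k = ln2/t½ = ln2/42 ≈ 0.016504 h⁻¹; fraction remaining f = e^(−kτ) = e^(−0.016504×109) ≈ 0.1655.
Accumulation ratio R = 1/(1 − f) ≈ 1/0.8345 ≈ 1.1983.
Each bolus raises the concentration by D/Vd = 1044/182 ≈ 5.736 μg/mL.
Steady-state peak Cmax,ss = C₀·R ≈ 5.736 × 1.1983 ≈ 6.873 μg/mL.
Peak 6.9 μg/mL vs MTC 8 μg/mL: below toxic threshold.

6.9 μg/mL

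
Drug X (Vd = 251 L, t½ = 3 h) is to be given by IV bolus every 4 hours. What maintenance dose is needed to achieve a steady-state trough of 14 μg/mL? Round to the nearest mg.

τ/t½ = 4/3 ≈ 1.3333, so f = (1/2)^(4/3) ≈ 0.396850.
Cmin,ss = (D/Vd)·f/(1−f), so D = Cmin,ss·Vd·(1−f)/f.
D = 14 × 251 × (1−f)/f ≈ 14 × 251 × 1.51984 ≈ 5340.72 mg.

5341 mg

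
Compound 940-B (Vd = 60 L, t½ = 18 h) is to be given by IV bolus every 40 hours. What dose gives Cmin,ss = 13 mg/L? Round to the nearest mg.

2860 mg

τ/t½ = 40/18 ≈ 2.2222, so f = (1/2)^(40/18) ≈ 0.214311.
Cmin,ss = (D/Vd)·f/(1−f), so D = Cmin,ss·Vd·(1−f)/f.
D = 13 × 60 × (1−f)/f ≈ 13 × 60 × 3.66612 ≈ 2859.57 mg.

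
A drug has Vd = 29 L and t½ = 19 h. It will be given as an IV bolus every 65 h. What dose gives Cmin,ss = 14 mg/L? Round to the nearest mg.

3943 mg

τ/t½ = 65/19 ≈ 3.4211, so f = (1/2)^(65/19) ≈ 0.093360.
Cmin,ss = (D/Vd)·f/(1−f), so D = Cmin,ss·Vd·(1−f)/f.
D = 14 × 29 × (1−f)/f ≈ 14 × 29 × 9.71123 ≈ 3942.76 mg.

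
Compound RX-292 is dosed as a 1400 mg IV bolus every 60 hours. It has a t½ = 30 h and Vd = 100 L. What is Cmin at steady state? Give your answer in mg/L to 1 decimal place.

τ = 60 h = 2 half-lives, so f = (1/2)^2 = 0.25.
At steady state, R = 1/(1 − 0.25) = 4/3.
Single-dose peak C₀ = D/Vd = 1400/100 = 14 mg/L.
Steady-state peak Cmax,ss = C₀·R = 14 × 4/3 ≈ 18.667 mg/L.
Steady-state trough Cmin,ss = Cmax,ss·f ≈ 18.667 × 0.25 ≈ 4.667 mg/L.

4.7 mg/L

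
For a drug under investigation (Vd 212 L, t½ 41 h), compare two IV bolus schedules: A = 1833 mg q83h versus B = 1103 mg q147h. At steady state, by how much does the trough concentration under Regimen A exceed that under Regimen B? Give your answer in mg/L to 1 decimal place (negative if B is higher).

Regimen A: f = (1/2)^(83/41) ≈ 0.2458; Cmin,ss = (1833/212)·f/(1−f) ≈ 2.818 mg/L.
Regimen B: f = (1/2)^(147/41) ≈ 0.0833; Cmin,ss = (1103/212)·f/(1−f) ≈ 0.473 mg/L.
Difference ≈ 2.818 − 0.473 ≈ 2.345 mg/L.

2.3 mg/L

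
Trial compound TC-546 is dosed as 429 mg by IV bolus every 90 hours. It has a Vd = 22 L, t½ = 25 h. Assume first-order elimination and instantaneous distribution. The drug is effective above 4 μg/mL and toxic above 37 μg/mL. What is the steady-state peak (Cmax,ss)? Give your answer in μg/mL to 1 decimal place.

21.3 μg/mL

Over one 90-h interval, 90/25 ≈ 3.6 half-lives elapse, leaving f ≈ 0.0825 of each dose.
Accumulation ratio R = 1/(1 − f) ≈ 1/0.9175 ≈ 1.0899.
Single-dose peak C₀ = D/Vd = 429/22 ≈ 19.500 μg/mL.
Steady-state peak Cmax,ss = C₀·R ≈ 19.500 × 1.0899 ≈ 21.253 μg/mL.
Peak 21.3 μg/mL vs MTC 37 μg/mL: below toxic threshold.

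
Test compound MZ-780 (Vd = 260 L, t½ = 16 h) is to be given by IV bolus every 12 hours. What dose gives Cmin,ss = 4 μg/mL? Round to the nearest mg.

τ/t½ = 12/16 ≈ 0.75, so f = (1/2)^(12/16) ≈ 0.594604.
Cmin,ss = (D/Vd)·f/(1−f), so D = Cmin,ss·Vd·(1−f)/f.
D = 4 × 260 × (1−f)/f ≈ 4 × 260 × 0.68179 ≈ 709.06 mg.

709 mg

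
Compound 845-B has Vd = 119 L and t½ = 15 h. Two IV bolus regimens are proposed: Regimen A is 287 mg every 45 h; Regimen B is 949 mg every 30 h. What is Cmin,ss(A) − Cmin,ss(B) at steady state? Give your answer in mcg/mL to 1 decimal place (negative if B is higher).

-2.3 mcg/mL

Regimen A: f = (1/2)^(45/15) ≈ 0.1250; Cmin,ss = (287/119)·f/(1−f) ≈ 0.345 mcg/mL.
Regimen B: f = (1/2)^(30/15) ≈ 0.2500; Cmin,ss = (949/119)·f/(1−f) ≈ 2.658 mcg/mL.
Difference ≈ 0.345 − 2.658 ≈ -2.313 mcg/mL.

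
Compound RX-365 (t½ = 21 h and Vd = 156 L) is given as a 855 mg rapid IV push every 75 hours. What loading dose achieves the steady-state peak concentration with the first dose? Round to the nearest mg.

f = (1/2)^(75/21) ≈ 0.084119; accumulation ratio R = 1/(1−f) ≈ 1.09184.
Loading dose to hit Cmax,ss on first dose: D_load = D_maint·R ≈ 855 × 1.09184 ≈ 933.52 mg.

934 mg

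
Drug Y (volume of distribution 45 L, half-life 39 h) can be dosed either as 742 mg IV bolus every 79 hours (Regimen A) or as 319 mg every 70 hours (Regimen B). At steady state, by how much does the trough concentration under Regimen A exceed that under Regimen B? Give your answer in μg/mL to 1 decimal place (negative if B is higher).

Regimen A: f = (1/2)^(79/39) ≈ 0.2456; Cmin,ss = (742/45)·f/(1−f) ≈ 5.368 μg/mL.
Regimen B: f = (1/2)^(70/39) ≈ 0.2882; Cmin,ss = (319/45)·f/(1−f) ≈ 2.870 μg/mL.
Difference ≈ 5.368 − 2.870 ≈ 2.498 μg/mL.

2.5 μg/mL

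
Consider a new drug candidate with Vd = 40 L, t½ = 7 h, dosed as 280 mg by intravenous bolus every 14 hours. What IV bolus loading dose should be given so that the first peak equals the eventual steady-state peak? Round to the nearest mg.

f = (1/2)^(14/7) ≈ 0.250000; accumulation ratio R = 1/(1−f) ≈ 1.33333.
Loading dose to hit Cmax,ss on first dose: D_load = D_maint·R ≈ 280 × 1.33333 ≈ 373.33 mg.

373 mg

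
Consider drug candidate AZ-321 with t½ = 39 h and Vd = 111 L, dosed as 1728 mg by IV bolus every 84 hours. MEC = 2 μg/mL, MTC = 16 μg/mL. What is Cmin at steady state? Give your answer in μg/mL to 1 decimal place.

4.5 μg/mL

Over one 84-h interval, 84/39 ≈ 2.1538 half-lives elapse, leaving f ≈ 0.2247 of each dose.
At steady state, accumulation factor R = 1/(1 − e^(−kτ)) ≈ 1.2898.
Single-dose peak C₀ = D/Vd = 1728/111 ≈ 15.568 μg/mL.
Steady-state peak Cmax,ss = C₀·R ≈ 15.568 × 1.2898 ≈ 20.080 μg/mL.
Steady-state trough Cmin,ss = Cmax,ss·f ≈ 20.080 × 0.2247 ≈ 4.512 μg/mL.
Trough 4.5 μg/mL vs MEC 2 μg/mL: adequate.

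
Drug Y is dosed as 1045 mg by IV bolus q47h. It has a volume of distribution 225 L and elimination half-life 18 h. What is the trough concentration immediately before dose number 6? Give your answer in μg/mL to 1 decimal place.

0.9 μg/mL

f = (1/2)^(τ/t½) = (1/2)^(47/18) ≈ 0.1637.
C₀ = D/Vd = 1045/225 ≈ 4.644 μg/mL.
Before the 6th dose, 5 doses have been given. Superposition: Cmin = C₀·(f + f² + … + f^5).
≈ 4.644 × (0.1637 + 0.0268 + 0.0044 + 0.0007 + 0.0001) ≈ 4.644 × 0.1957 ≈ 0.909 μg/mL.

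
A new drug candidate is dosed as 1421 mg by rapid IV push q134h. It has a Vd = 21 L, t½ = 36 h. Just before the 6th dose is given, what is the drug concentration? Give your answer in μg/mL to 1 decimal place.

f = (1/2)^(τ/t½) = (1/2)^(134/36) ≈ 0.0758.
C₀ = D/Vd = 1421/21 ≈ 67.667 μg/mL.
Before the 6th dose, 5 doses have been given. Superposition: Cmin = C₀·(f + f² + … + f^5).
≈ 67.667 × (0.0758 + 0.0057 + 0.0004 + 0.0000 + 0.0000) ≈ 67.667 × 0.0819 ≈ 5.542 μg/mL.

5.5 μg/mL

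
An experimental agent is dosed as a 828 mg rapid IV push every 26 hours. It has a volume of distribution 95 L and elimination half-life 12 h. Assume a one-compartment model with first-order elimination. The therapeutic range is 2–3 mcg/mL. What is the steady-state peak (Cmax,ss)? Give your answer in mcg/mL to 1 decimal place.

k = ln2/t½ = ln2/12 ≈ 0.057762 h⁻¹; fraction remaining f = e^(−kτ) = e^(−0.057762×26) ≈ 0.2227.
Accumulation ratio R = 1/(1 − f) ≈ 1/0.7773 ≈ 1.2865.
Each bolus raises the concentration by D/Vd = 828/95 ≈ 8.716 mcg/mL.
Steady-state peak Cmax,ss = C₀·R ≈ 8.716 × 1.2865 ≈ 11.213 mcg/mL.
Peak 11.2 mcg/mL vs MTC 3 mcg/mL: exceeds toxic threshold.

11.2 mcg/mL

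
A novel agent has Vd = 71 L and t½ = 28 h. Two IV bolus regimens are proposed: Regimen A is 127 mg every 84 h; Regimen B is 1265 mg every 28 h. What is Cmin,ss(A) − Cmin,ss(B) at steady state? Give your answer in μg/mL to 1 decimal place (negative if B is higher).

-17.6 μg/mL

Regimen A: f = (1/2)^(84/28) ≈ 0.1250; Cmin,ss = (127/71)·f/(1−f) ≈ 0.256 μg/mL.
Regimen B: f = (1/2)^(28/28) ≈ 0.5000; Cmin,ss = (1265/71)·f/(1−f) ≈ 17.817 μg/mL.
Difference ≈ 0.256 − 17.817 ≈ -17.561 μg/mL.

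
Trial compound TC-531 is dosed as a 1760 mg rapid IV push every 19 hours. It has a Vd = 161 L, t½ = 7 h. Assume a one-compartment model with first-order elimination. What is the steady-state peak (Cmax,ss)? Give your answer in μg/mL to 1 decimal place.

τ/t½ = 19/7 ≈ 2.7143, so fraction remaining f = (1/2)^(19/7) ≈ 0.1524.
At steady state, accumulation factor R = 1/(1 − e^(−kτ)) ≈ 1.1798.
Single-dose peak C₀ = D/Vd = 1760/161 ≈ 10.932 μg/mL.
Cmax,ss = C₀/(1 − f) ≈ 10.932/0.8476 ≈ 12.898 μg/mL.

12.9 μg/mL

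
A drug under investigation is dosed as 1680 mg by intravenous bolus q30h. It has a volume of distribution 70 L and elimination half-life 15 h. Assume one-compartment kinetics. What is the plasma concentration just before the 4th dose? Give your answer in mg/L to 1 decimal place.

7.9 mg/L

f = (1/2)^(τ/t½) = (1/2)^(30/15) ≈ 0.2500.
C₀ = D/Vd = 1680/70 ≈ 24.000 mg/L.
Before the 4th dose, 3 doses have been given. Superposition: Cmin = C₀·(f + f² + … + f^3).
≈ 24.000 × (0.2500 + 0.0625 + 0.0156) ≈ 24.000 × 0.3281 ≈ 7.874 mg/L.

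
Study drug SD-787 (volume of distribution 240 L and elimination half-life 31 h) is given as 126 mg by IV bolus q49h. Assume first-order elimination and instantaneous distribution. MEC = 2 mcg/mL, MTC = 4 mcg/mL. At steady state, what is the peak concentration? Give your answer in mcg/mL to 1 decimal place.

k = ln2/t½ = ln2/31 ≈ 0.022360 h⁻¹; fraction remaining f = e^(−kτ) = e^(−0.022360×49) ≈ 0.3343.
At steady state, accumulation factor R = 1/(1 − e^(−kτ)) ≈ 1.5022.
Single-dose peak C₀ = D/Vd = 126/240 ≈ 0.525 mcg/mL.
Cmax,ss = C₀/(1 − f) ≈ 0.525/0.6657 ≈ 0.789 mcg/mL.
Peak 0.8 mcg/mL vs MTC 4 mcg/mL: below toxic threshold.

0.8 mcg/mL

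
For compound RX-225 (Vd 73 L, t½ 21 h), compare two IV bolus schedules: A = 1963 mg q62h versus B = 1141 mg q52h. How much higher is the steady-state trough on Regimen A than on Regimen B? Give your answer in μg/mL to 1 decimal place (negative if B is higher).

0.6 μg/mL

Regimen A: f = (1/2)^(62/21) ≈ 0.1292; Cmin,ss = (1963/73)·f/(1−f) ≈ 3.990 μg/mL.
Regimen B: f = (1/2)^(52/21) ≈ 0.1797; Cmin,ss = (1141/73)·f/(1−f) ≈ 3.424 μg/mL.
Difference ≈ 3.990 − 3.424 ≈ 0.566 μg/mL.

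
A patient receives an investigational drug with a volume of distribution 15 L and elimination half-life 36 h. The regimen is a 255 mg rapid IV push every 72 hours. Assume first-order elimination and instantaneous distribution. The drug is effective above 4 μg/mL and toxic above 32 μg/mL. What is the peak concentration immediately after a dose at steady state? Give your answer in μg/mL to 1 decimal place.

22.7 μg/mL

The dosing interval is 2 half-lives, so f = 2^(−2) = 0.25.
Accumulation ratio R = 1/(1 − f) = 1/0.75 = 4/3.
Single-dose peak C₀ = D/Vd = 255/15 = 17 μg/mL.
Steady-state peak Cmax,ss = C₀·R = 17 × 4/3 ≈ 22.667 μg/mL.
Peak 22.7 μg/mL vs MTC 32 μg/mL: below toxic threshold.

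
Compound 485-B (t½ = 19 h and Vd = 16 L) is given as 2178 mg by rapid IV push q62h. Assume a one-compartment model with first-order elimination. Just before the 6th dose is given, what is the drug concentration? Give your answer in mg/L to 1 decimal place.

15.8 mg/L

f = (1/2)^(τ/t½) = (1/2)^(62/19) ≈ 0.1042.
C₀ = D/Vd = 2178/16 ≈ 136.125 mg/L.
Before the 6th dose, 5 doses have been given. Superposition: Cmin = C₀·(f + f² + … + f^5).
≈ 136.125 × (0.1042 + 0.0109 + 0.0011 + 0.0001 + 0.0000) ≈ 136.125 × 0.1163 ≈ 15.831 mg/L.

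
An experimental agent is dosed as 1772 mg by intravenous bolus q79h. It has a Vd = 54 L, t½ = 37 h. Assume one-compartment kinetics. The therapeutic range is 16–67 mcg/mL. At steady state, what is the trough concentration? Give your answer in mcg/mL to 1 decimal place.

9.7 mcg/mL

k = ln2/t½ = ln2/37 ≈ 0.018734 h⁻¹; fraction remaining f = e^(−kτ) = e^(−0.018734×79) ≈ 0.2276.
Accumulation ratio R = 1/(1 − f) ≈ 1/0.7724 ≈ 1.2947.
Single-dose peak C₀ = D/Vd = 1772/54 ≈ 32.815 mcg/mL.
Steady-state peak Cmax,ss = C₀·R ≈ 32.815 × 1.2947 ≈ 42.486 mcg/mL.
Steady-state trough Cmin,ss = Cmax,ss·f ≈ 42.486 × 0.2276 ≈ 9.670 mcg/mL.
Trough 9.7 mcg/mL vs MEC 16 mcg/mL: subtherapeutic.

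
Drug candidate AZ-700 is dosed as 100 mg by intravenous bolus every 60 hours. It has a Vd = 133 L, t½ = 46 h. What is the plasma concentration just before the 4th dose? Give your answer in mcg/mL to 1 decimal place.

0.5 mcg/mL

f = (1/2)^(τ/t½) = (1/2)^(60/46) ≈ 0.4049.
C₀ = D/Vd = 100/133 ≈ 0.752 mcg/mL.
Before the 4th dose, 3 doses have been given. Superposition: Cmin = C₀·(f + f² + … + f^3).
≈ 0.752 × (0.4049 + 0.1639 + 0.0664) ≈ 0.752 × 0.6352 ≈ 0.478 mcg/mL.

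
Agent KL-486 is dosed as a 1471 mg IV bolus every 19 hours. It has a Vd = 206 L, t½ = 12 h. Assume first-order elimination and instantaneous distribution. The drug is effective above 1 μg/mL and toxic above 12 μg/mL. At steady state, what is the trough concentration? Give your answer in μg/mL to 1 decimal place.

3.6 μg/mL

k = ln2/t½ = ln2/12 ≈ 0.057762 h⁻¹; fraction remaining f = e^(−kτ) = e^(−0.057762×19) ≈ 0.3337.
Accumulation ratio R = 1/(1 − f) ≈ 1/0.6663 ≈ 1.5008.
Single-dose peak C₀ = D/Vd = 1471/206 ≈ 7.141 μg/mL.
Steady-state peak Cmax,ss = C₀·R ≈ 7.141 × 1.5008 ≈ 10.717 μg/mL.
Steady-state trough Cmin,ss = Cmax,ss·f ≈ 10.717 × 0.3337 ≈ 3.576 μg/mL.
Trough 3.6 μg/mL vs MEC 1 μg/mL: adequate.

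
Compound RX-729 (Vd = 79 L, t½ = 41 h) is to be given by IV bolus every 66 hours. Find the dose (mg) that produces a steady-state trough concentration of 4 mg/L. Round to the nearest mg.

τ/t½ = 66/41 ≈ 1.6098, so f = (1/2)^(66/41) ≈ 0.327654.
Cmin,ss = (D/Vd)·f/(1−f), so D = Cmin,ss·Vd·(1−f)/f.
D = 4 × 79 × (1−f)/f ≈ 4 × 79 × 2.05200 ≈ 648.43 mg.

648 mg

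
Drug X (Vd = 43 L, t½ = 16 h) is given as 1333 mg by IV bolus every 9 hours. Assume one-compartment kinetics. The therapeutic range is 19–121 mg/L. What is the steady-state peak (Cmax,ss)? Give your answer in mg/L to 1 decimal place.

k = ln2/t½ = ln2/16 ≈ 0.043322 h⁻¹; fraction remaining f = e^(−kτ) = e^(−0.043322×9) ≈ 0.6771.
At steady state, accumulation factor R = 1/(1 − e^(−kτ)) ≈ 3.0969.
Single-dose peak C₀ = D/Vd = 1333/43 ≈ 31.000 mg/L.
Steady-state peak Cmax,ss = C₀·R ≈ 31.000 × 3.0969 ≈ 96.004 mg/L.
Peak 96.0 mg/L vs MTC 121 mg/L: below toxic threshold.

96.0 mg/L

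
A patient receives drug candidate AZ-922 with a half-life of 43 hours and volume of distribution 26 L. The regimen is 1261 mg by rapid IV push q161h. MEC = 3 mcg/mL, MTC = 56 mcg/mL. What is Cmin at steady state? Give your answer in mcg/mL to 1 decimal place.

3.9 mcg/mL

Over one 161-h interval, 161/43 ≈ 3.7442 half-lives elapse, leaving f ≈ 0.0746 of each dose.
At steady state, accumulation factor R = 1/(1 − e^(−kτ)) ≈ 1.0806.
Single-dose peak C₀ = D/Vd = 1261/26 ≈ 48.500 mcg/mL.
Steady-state peak Cmax,ss = C₀·R ≈ 48.500 × 1.0806 ≈ 52.409 mcg/mL.
One interval later, Cmin,ss = Cmax,ss·e^(−kτ) ≈ 52.409 × 0.0746 ≈ 3.910 mcg/mL.
Trough 3.9 mcg/mL vs MEC 3 mcg/mL: adequate.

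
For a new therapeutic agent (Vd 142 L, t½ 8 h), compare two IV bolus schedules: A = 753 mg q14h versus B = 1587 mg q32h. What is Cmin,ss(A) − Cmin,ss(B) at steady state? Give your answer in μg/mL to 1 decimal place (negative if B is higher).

Regimen A: f = (1/2)^(14/8) ≈ 0.2973; Cmin,ss = (753/142)·f/(1−f) ≈ 2.244 μg/mL.
Regimen B: f = (1/2)^(32/8) ≈ 0.0625; Cmin,ss = (1587/142)·f/(1−f) ≈ 0.745 μg/mL.
Difference ≈ 2.244 − 0.745 ≈ 1.499 μg/mL.

1.5 μg/mL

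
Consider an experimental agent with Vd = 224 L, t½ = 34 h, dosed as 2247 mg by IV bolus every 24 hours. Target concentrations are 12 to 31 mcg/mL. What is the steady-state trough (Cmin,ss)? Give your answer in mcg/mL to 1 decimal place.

15.9 mcg/mL

Over one 24-h interval, 24/34 ≈ 0.70588 half-lives elapse, leaving f ≈ 0.6131 of each dose.
At steady state, accumulation factor R = 1/(1 − e^(−kτ)) ≈ 2.5846.
Each bolus raises the concentration by D/Vd = 2247/224 ≈ 10.031 mcg/mL.
Cmax,ss = C₀/(1 − f) ≈ 10.031/0.3869 ≈ 25.927 mcg/mL.
Steady-state trough Cmin,ss = Cmax,ss·f ≈ 25.927 × 0.6131 ≈ 15.896 mcg/mL.
Trough 15.9 mcg/mL vs MEC 12 mcg/mL: adequate.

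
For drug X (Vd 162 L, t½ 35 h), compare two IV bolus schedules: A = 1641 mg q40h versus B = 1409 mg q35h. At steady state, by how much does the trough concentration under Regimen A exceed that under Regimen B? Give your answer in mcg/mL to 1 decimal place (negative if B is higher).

Regimen A: f = (1/2)^(40/35) ≈ 0.4529; Cmin,ss = (1641/162)·f/(1−f) ≈ 8.386 mcg/mL.
Regimen B: f = (1/2)^(35/35) ≈ 0.5000; Cmin,ss = (1409/162)·f/(1−f) ≈ 8.698 mcg/mL.
Difference ≈ 8.386 − 8.698 ≈ -0.312 mcg/mL.

-0.3 mcg/mL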